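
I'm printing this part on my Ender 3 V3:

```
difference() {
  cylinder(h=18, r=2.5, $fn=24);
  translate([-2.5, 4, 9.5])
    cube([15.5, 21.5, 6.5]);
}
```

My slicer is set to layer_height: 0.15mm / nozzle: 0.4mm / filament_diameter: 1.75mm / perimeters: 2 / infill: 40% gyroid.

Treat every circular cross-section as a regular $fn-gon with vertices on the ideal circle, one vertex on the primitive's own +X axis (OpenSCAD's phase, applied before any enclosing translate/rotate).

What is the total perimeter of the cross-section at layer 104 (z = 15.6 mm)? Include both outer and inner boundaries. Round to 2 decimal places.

At z = 15.6 mm: the r=2.5 cylinder gives a regular 24-gon of circumradius 2.5 (constant along its height) (perimeter = 2·24·2.500·sin(180°/24) = 15.66 mm); the cube at (-2.5, 4) is present — its section is the full 15.5×21.5 rectangle (perimeter 74.00 mm); Taking the first minus the rest: starting from the r=2.5 cylinder, the 15.5×21.5 cube at (-2.5, 4) misses the remaining region (no effect) — boundary = 15.66 mm. Overall, the cross-section is a single solid region. Total boundary length (outer) = 15.66 mm.

15.66 mm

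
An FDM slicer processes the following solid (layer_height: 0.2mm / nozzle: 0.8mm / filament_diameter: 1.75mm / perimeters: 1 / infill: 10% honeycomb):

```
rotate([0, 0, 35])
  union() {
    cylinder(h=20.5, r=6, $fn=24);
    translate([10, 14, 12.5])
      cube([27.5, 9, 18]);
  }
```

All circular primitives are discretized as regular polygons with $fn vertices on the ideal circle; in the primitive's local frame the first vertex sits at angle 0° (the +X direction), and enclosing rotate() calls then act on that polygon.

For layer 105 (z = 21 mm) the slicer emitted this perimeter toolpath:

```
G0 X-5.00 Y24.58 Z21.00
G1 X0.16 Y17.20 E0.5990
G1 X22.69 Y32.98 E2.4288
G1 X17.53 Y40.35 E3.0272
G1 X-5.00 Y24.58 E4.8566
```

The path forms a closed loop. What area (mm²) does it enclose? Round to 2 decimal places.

247.56 mm²

Apply the shoelace formula to the sequence of (X, Y) vertices; enclosed area = 247.56 mm².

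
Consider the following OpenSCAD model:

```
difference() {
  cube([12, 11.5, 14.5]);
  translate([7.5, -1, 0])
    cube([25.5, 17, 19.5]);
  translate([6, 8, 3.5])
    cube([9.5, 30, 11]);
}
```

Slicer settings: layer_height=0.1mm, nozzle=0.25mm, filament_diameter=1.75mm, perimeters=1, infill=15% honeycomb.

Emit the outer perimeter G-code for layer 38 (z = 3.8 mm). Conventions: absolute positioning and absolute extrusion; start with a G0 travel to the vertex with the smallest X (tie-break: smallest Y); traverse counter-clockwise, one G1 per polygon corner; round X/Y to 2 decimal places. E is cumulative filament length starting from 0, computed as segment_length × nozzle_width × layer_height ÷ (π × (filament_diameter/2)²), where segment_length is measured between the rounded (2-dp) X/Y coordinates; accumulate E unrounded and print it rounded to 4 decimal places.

At z = 3.8 mm: the cube (footprint 12×11.5) is included at this height; the cube at (7.5, -1) is present — its section is the full 25.5×17 rectangle; the 9.5×30 cube at (6, 8) contributes its full rectangle; After the difference (first − rest): starting from the 12×11.5 cube, the 25.5×17 cube at (7.5, -1) partially overlaps it — only the 51.75 mm² overlap (of its 433.50 mm²) is removed, clipping the outline; the 9.5×30 cube at (6, 8) partially overlaps it — only the 5.25 mm² overlap (of its 285.00 mm²) is removed, clipping the outline — 1 connected region. The outline is a single polygon with 6 vertices. Extrusion per mm of travel: 0.25 × 0.1 / (π × 0.875²) = 0.010394. Accumulating E over each segment gives final E = 0.3950.

G0 X0.00 Y0.00 Z3.80
G1 X7.50 Y0.00 E0.0780
G1 X7.50 Y8.00 E0.1611
G1 X6.00 Y8.00 E0.1767
G1 X6.00 Y11.50 E0.2131
G1 X0.00 Y11.50 E0.2754
G1 X0.00 Y0.00 E0.3950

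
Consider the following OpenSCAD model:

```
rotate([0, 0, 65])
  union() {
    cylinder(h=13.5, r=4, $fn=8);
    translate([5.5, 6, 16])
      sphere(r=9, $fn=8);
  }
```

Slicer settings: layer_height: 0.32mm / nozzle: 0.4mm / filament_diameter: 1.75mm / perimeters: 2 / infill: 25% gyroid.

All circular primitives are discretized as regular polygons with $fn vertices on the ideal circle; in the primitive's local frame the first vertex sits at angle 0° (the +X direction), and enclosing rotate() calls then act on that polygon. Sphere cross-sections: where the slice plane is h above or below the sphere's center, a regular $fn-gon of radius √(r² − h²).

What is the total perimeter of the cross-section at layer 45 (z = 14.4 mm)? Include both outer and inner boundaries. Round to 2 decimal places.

54.23 mm

At z = 14.4 mm: the cylinder is not intersected at this z (z outside [0, 13.5]); the sphere at (5.5, 6): section is a regular 8-gon, circumradius = √(r²−h²) = √(9²−1.6²) = 8.857 (perimeter = 2·8·8.857·sin(180°/8) = 54.23 mm); Combining (union): only the r=9 sphere at (5.5, 6) is present, so the union is just that shape — boundary = 54.23 mm; (whole slice rotated 65° about Z — lengths, areas and connectivity unchanged). Overall, the cross-section is a single solid region. Total boundary length (outer) = 54.23 mm.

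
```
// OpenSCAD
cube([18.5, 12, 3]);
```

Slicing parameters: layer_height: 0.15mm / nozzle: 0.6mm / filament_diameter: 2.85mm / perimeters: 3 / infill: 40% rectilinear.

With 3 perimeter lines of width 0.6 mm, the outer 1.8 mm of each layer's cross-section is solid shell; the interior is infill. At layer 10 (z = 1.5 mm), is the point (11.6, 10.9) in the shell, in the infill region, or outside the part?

shell

At z = 1.5 mm: the cube (footprint 18.5×12) is included at this height. Overall, the cross-section is a single solid region. The nearest boundary edge runs (18.50, 12.00)→(0.00, 12.00); distance from the point to it = 1.10 mm. The point is inside the cross-section, 1.10 mm from the nearest boundary — within the 1.8 mm shell band (3 × 0.6).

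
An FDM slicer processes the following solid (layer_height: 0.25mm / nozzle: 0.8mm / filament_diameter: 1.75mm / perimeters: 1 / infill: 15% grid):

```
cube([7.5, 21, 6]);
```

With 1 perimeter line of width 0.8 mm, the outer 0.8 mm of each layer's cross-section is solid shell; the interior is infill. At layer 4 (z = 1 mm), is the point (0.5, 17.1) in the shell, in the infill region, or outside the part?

At z = 1 mm: the cube is present — its section is the full 7.5×21 rectangle. Overall, the cross-section is a single solid region. The nearest boundary edge runs (0.00, 21.00)→(0.00, 0.00); distance from the point to it = 0.50 mm. The point is inside the cross-section, 0.50 mm from the nearest boundary — within the 0.8 mm shell band (1 × 0.8).

shell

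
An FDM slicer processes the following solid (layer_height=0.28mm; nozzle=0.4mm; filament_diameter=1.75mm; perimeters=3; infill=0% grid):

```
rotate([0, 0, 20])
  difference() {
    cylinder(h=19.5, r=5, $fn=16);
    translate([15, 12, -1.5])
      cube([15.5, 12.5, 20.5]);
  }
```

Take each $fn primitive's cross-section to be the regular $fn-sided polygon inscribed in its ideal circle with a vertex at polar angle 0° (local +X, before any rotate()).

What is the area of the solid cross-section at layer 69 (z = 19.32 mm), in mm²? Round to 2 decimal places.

76.54 mm²

At z = 19.32 mm: the r=5 cylinder gives a regular 16-gon of circumradius 5 (constant along its height) (area = (16/2)·5.000²·sin(360°/16) = 76.54 mm²); the cube at (15, 12) is not intersected at this z (z outside [-1.5, 19]); After the difference (first − rest): none of the subtracted shapes is present at this height, so the r=5 cylinder is unchanged — area = 76.54 mm²; (whole slice rotated 20° about Z — lengths, areas and connectivity unchanged). Overall, the cross-section is a single solid region. Net area = 76.54 mm².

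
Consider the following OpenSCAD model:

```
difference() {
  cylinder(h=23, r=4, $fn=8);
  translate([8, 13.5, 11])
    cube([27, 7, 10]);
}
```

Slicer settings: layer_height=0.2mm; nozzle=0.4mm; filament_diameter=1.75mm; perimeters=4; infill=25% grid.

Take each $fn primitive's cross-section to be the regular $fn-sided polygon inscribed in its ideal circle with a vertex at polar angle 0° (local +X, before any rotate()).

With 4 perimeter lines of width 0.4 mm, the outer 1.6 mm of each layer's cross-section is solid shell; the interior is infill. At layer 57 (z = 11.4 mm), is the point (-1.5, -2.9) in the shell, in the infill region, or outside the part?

At z = 11.4 mm: the r=4 cylinder gives a regular 8-gon of circumradius 4 (constant along its height); the cube at (8, 13.5) is present — its section is the full 27×7 rectangle; After the difference (first − rest): starting from the r=4 cylinder, the 27×7 cube at (8, 13.5) misses the remaining region (no effect) — 1 connected region. Overall, the cross-section is a single solid region. The nearest boundary edge runs (-0.00, -4.00)→(-2.83, -2.83); distance from the point to it = 0.44 mm. The point is inside the cross-section, 0.44 mm from the nearest boundary — within the 1.6 mm shell band (4 × 0.4).

shell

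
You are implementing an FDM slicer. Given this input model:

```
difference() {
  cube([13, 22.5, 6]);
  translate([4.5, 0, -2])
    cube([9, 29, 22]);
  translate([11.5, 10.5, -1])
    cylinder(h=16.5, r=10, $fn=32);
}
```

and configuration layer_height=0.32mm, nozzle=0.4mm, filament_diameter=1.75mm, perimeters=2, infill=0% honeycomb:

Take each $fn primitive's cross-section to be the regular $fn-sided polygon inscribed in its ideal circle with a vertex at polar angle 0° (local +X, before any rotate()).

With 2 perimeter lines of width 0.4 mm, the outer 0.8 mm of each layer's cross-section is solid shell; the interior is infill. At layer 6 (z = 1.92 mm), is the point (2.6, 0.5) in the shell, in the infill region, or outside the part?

At z = 1.92 mm: the cube (footprint 13×22.5) is included at this height; the 9×29 cube at (4.5, 0) contributes its full rectangle; the cylinder at (11.5, 10.5): section is a regular 32-gon, circumradius r=10; Subtracting the remaining from the first: starting from the 13×22.5 cube, the 9×29 cube at (4.5, 0) partially overlaps it — only the 191.25 mm² overlap (of its 261.00 mm²) is removed, clipping the outline; the r=10 cylinder at (11.5, 10.5) partially overlaps it — only the 29.05 mm² overlap (of its 312.14 mm²) is removed, clipping the outline — 1 connected region. Overall, the cross-section is a single solid region. The nearest boundary edge runs (4.50, 0.00)→(0.00, 0.00); distance from the point to it = 0.50 mm. The point is inside the cross-section, 0.50 mm from the nearest boundary — within the 0.8 mm shell band (2 × 0.4).

shell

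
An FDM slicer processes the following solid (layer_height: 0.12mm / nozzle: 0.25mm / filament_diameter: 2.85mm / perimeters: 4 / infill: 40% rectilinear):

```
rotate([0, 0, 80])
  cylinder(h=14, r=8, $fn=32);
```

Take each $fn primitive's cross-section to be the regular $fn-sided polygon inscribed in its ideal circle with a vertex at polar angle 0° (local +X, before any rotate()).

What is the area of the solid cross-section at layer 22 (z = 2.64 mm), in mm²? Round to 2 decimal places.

199.77 mm²

At z = 2.64 mm: the cylinder: section is a regular 32-gon, circumradius r=8 (area = (32/2)·8.000²·sin(360°/32) = 199.77 mm²); (rotated 80° about Z; rotation is an isometry so areas/perimeters/island counts are preserved). Overall, the cross-section is a single solid region. Net area = 199.77 mm².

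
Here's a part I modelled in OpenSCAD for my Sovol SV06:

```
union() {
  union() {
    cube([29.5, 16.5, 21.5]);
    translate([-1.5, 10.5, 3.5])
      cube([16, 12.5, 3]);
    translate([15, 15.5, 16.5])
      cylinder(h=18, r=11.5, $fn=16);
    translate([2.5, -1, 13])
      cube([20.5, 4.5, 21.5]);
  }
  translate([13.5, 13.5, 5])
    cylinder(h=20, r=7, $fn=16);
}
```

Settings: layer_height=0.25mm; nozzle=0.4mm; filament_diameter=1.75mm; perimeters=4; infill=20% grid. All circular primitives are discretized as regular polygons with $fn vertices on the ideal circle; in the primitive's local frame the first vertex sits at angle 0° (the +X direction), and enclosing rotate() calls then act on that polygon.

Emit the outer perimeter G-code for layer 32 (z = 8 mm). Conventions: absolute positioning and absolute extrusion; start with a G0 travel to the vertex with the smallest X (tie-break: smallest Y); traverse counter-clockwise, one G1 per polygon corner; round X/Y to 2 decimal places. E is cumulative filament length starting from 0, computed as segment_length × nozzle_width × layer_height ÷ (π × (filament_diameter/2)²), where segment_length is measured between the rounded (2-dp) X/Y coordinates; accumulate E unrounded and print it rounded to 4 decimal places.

G0 X0.00 Y0.00 Z8.00
G1 X29.50 Y0.00 E1.2265
G1 X29.50 Y16.50 E1.9125
G1 X19.75 Y16.50 E2.3178
G1 X18.45 Y18.45 E2.4153
G1 X16.18 Y19.97 E2.5288
G1 X13.50 Y20.50 E2.6424
G1 X10.82 Y19.97 E2.7560
G1 X8.55 Y18.45 E2.8696
G1 X7.25 Y16.50 E2.9670
G1 X0.00 Y16.50 E3.2684
G1 X0.00 Y0.00 E3.9544

At z = 8 mm: the cube (footprint 29.5×16.5) is included at this height; the cube at (-1.5, 10.5) does not reach this height (z outside [3.5, 6.5]); the cylinder at (15, 15.5) is not intersected at this z (z outside [16.5, 34.5]); the cube at (2.5, -1) is not intersected at this z (z outside [13, 34.5]); Taking the union: only the 29.5×16.5 cube is present, so the union is just that shape — 1 connected region; the cylinder at (13.5, 13.5): section is a regular 16-gon, circumradius r=7; Taking the union: the regions partially overlap (shared area 115.17 mm²), so overlapping operands fuse into one piece — 1 connected region. The outline is a single polygon with 11 vertices. Extrusion per mm of travel: 0.4 × 0.25 / (π × 0.875²) = 0.041575. Accumulating E over each segment gives final E = 3.9544.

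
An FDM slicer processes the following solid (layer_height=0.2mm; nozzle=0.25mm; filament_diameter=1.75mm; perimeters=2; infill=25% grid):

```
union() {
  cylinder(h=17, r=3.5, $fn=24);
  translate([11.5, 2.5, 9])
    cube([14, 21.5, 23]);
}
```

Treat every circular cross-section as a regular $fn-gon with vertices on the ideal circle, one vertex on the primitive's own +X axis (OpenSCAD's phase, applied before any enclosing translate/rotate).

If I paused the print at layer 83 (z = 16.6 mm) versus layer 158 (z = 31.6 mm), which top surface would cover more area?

Layer 83 (z = 16.6): the r=3.5 cylinder gives a regular 24-gon of circumradius 3.5 (constant along its height) (area = (24/2)·3.500²·sin(360°/24) = 38.05 mm²); the 14×21.5 cube at (11.5, 2.5) contributes its full rectangle (area 301.00 mm²); Merging all regions: the 2 present regions are separate (no shared area or edge), so areas and boundary lengths simply add and each stays a separate island — area = 339.05 mm². So its area = 339.05 mm². Layer 158 (z = 31.6): the cylinder does not reach this height (z outside [0, 17]); the 14×21.5 cube at (11.5, 2.5) contributes its full rectangle (area 301.00 mm²); Taking the union: only the 14×21.5 cube at (11.5, 2.5) is present, so the union is just that shape — area = 301.00 mm². So its area = 301.00 mm². Layer 83 is larger (339.05 vs 301.00 mm²).

layer 83 (z = 16.6 mm)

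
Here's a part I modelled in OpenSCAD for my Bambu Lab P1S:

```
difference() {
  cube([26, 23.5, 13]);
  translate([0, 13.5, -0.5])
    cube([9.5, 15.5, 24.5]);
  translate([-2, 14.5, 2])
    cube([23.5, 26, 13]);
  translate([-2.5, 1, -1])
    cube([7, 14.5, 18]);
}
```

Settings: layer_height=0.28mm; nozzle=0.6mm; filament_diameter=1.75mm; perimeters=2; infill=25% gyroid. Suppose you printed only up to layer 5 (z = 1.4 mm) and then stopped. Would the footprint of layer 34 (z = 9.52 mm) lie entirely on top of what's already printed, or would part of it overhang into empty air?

entirely on top

Compare the two slices. At z = 1.4: the cube is present — its section is the full 26×23.5 rectangle (area 611.00 mm²); the cube at (0, 13.5) is present — its section is the full 9.5×15.5 rectangle (area 147.25 mm²); the cube at (-2, 14.5) is absent (z outside [2, 15]); the cube at (-2.5, 1) (footprint 7×14.5) is included at this height (area 101.50 mm²); After the difference (first − rest): starting from the 26×23.5 cube (611.00 mm²), the 9.5×15.5 cube at (0, 13.5) partially overlaps it — only the 95.00 mm² overlap (of its 147.25 mm²) is removed, clipping the outline; the 7×14.5 cube at (-2.5, 1) partially overlaps it — only the 56.25 mm² overlap (of its 101.50 mm²) is removed, clipping the outline — area = 459.75 mm². At z = 9.52: the cube is present — its section is the full 26×23.5 rectangle (area 611.00 mm²); the cube at (0, 13.5) (footprint 9.5×15.5) is included at this height (area 147.25 mm²); the cube at (-2, 14.5) (footprint 23.5×26) is included at this height (area 611.00 mm²); the cube at (-2.5, 1) is present — its section is the full 7×14.5 rectangle (area 101.50 mm²); Taking the first minus the rest: starting from the 26×23.5 cube (611.00 mm²), the 9.5×15.5 cube at (0, 13.5) partially overlaps it — only the 95.00 mm² overlap (of its 147.25 mm²) is removed, clipping the outline; the 23.5×26 cube at (-2, 14.5) partially overlaps it — only the 108.00 mm² overlap (of its 611.00 mm²) is removed, clipping the outline; the 7×14.5 cube at (-2.5, 1) partially overlaps it — only the 56.25 mm² overlap (of its 101.50 mm²) is removed, clipping the outline — area = 351.75 mm². Checking containment: the cross-section at z = 9.52 is a subset of the cross-section at z = 1.4.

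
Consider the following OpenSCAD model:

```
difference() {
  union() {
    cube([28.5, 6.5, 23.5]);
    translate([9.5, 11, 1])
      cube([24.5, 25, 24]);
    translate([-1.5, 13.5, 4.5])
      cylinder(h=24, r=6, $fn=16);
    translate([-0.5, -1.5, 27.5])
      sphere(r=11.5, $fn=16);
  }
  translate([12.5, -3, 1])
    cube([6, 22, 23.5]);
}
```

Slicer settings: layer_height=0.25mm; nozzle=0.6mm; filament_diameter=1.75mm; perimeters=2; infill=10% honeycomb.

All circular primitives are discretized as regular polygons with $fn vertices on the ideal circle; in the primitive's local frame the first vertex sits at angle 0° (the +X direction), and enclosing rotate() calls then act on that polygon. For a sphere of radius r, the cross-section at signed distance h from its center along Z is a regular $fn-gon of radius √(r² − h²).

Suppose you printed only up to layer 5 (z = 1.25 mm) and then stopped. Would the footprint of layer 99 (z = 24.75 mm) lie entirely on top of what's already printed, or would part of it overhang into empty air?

part overhangs

Compare the two slices. At z = 1.25: the 28.5×6.5 cube contributes its full rectangle (area 185.25 mm²); the cube at (9.5, 11) is present — its section is the full 24.5×25 rectangle (area 612.50 mm²); the cylinder at (-1.5, 13.5) does not reach this height (z outside [4.5, 28.5]); the sphere at (-0.5, -1.5) is absent (|z−center|=26.250 > r=11.5); Combining (union): the 2 present regions are separate (no shared area or edge), so areas and boundary lengths simply add and each stays a separate island — area = 797.75 mm²; the 6×22 cube at (12.5, -3) contributes its full rectangle (area 132.00 mm²); Subtracting the remaining from the first: starting from the result so far (797.75 mm²), the 6×22 cube at (12.5, -3) partially overlaps it — only the 87.00 mm² overlap (of its 132.00 mm²) is removed, clipping the outline — area = 710.75 mm². At z = 24.75: the cube is not intersected at this z (z outside [0, 23.5]); the 24.5×25 cube at (9.5, 11) contributes its full rectangle (area 612.50 mm²); the r=6 cylinder at (-1.5, 13.5) contributes a regular 16-gon of circumradius 6 (area = (16/2)·6.000²·sin(360°/16) = 110.21 mm²); the r=11.5 sphere at (-0.5, -1.5) slices to a regular 16-gon of circumradius 11.166 (√(r²−h²) with h=2.75 from center) (area = (16/2)·11.166²·sin(360°/16) = 381.73 mm²); Combining (union): the regions partially overlap — summed areas 1104.44 mm² minus the doubly-counted overlap 9.50 mm² gives 1094.94 mm² — area = 1094.94 mm²; the cube at (12.5, -3) does not reach this height (z outside [1, 24.5]); After the difference (first − rest): none of the subtracted shapes is present at this height, so the result so far is unchanged — area = 1094.94 mm². Checking containment: at z = 24.75 the cross-section extends beyond the z = 1.25 cross-section by about 470.51 mm².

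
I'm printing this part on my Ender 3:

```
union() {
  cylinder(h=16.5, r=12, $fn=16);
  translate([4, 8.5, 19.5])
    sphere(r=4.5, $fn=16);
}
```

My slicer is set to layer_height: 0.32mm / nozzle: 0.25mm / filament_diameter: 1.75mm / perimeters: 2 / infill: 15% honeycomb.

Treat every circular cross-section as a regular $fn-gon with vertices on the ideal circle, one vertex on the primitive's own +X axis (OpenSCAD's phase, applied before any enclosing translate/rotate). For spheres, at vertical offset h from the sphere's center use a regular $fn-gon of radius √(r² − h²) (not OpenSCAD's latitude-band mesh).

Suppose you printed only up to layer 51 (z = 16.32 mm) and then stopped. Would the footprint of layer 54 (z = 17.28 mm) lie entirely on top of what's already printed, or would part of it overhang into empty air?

Compare the two slices. At z = 16.32: the cylinder: section is a regular 16-gon, circumradius r=12 (area = (16/2)·12.000²·sin(360°/16) = 440.85 mm²); the r=4.5 sphere at (4, 8.5) contributes a regular 16-gon of circumradius √(4.5²−3.18²) = 3.184 (area = (16/2)·3.184²·sin(360°/16) = 31.04 mm²); Combining (union): the regions partially overlap — summed areas 471.89 mm² minus the doubly-counted overlap 28.93 mm² gives 442.96 mm² — area = 442.96 mm². At z = 17.28: the cylinder is absent (z outside [0, 16.5]); the r=4.5 sphere at (4, 8.5) contributes a regular 16-gon of circumradius √(4.5²−2.22²) = 3.914 (area = (16/2)·3.914²·sin(360°/16) = 46.91 mm²); Combining (union): only the r=4.5 sphere at (4, 8.5) is present, so the union is just that shape — area = 46.91 mm². Checking containment: at z = 17.28 the cross-section extends beyond the z = 16.32 cross-section by about 4.75 mm².

part overhangs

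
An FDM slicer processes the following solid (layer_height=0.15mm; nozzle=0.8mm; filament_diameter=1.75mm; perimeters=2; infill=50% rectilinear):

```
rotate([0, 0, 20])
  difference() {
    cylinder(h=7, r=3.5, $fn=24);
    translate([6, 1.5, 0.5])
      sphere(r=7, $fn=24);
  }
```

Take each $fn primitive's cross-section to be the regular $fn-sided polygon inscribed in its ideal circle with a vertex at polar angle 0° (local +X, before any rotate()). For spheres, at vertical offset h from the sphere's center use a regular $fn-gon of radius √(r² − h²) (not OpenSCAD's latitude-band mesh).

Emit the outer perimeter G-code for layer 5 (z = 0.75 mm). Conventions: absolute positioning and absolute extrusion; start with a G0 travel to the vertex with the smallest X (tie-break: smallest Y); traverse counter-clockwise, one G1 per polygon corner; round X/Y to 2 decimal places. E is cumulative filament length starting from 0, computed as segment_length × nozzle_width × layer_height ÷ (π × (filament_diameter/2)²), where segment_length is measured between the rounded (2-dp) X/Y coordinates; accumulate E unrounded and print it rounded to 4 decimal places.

At z = 0.75 mm: the cylinder: section is a regular 24-gon, circumradius r=3.5; the sphere at (6, 1.5): section is a regular 24-gon, circumradius = √(r²−h²) = √(7²−0.25²) = 6.996; Taking the first minus the rest: starting from the r=3.5 cylinder, the r=7 sphere at (6, 1.5) partially overlaps it — only the 22.28 mm² overlap (of its 151.99 mm²) is removed, clipping the outline — 1 connected region; (whole slice rotated 20° about Z — lengths, areas and connectivity unchanged). The outline is a single polygon with 19 vertices. Extrusion per mm of travel: 0.8 × 0.15 / (π × 0.875²) = 0.049890. Accumulating E over each segment gives final E = 0.9243.

G0 X-3.49 Y-0.31 Z0.75
G1 X-3.29 Y-1.20 E0.0455
G1 X-2.87 Y-2.01 E0.0910
G1 X-2.25 Y-2.68 E0.1366
G1 X-1.48 Y-3.17 E0.1821
G1 X-0.61 Y-3.45 E0.2277
G1 X0.31 Y-3.49 E0.2736
G1 X1.20 Y-3.29 E0.3192
G1 X2.01 Y-2.87 E0.3647
G1 X2.07 Y-2.81 E0.3689
G1 X0.63 Y-1.90 E0.4539
G1 X-0.61 Y-0.55 E0.5453
G1 X-1.45 Y1.07 E0.6364
G1 X-1.84 Y2.85 E0.7273
G1 X-1.84 Y2.95 E0.7323
G1 X-2.01 Y2.87 E0.7417
G1 X-2.68 Y2.25 E0.7872
G1 X-3.17 Y1.48 E0.8327
G1 X-3.45 Y0.61 E0.8783
G1 X-3.49 Y-0.31 E0.9243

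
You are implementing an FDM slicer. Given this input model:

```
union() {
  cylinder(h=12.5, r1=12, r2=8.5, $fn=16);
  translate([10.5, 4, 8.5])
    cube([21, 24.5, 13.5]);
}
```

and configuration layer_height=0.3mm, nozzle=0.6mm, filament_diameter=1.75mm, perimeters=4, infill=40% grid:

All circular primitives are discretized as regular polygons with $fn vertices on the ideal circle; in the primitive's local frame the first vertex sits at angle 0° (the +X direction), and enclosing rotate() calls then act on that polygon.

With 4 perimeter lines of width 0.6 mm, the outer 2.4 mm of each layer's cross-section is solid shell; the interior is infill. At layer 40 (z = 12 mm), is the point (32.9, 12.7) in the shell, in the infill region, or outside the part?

outside

At z = 12 mm: the cone (r1=12→r2=8.5) has section circumradius 8.640 here — a regular 16-gon; the cube at (10.5, 4) (footprint 21×24.5) is included at this height; Merging all regions: the 2 present regions are separate (no shared area or edge), so areas and boundary lengths simply add and each stays a separate island — 2 connected regions. Overall, the cross-section has 2 separate islands. The nearest boundary edge runs (31.50, 28.50)→(31.50, 4.00); distance from the point to it = 1.40 mm. The point is not inside any of the regions above, so it lies outside the cross-section (1.40 mm from the nearest boundary).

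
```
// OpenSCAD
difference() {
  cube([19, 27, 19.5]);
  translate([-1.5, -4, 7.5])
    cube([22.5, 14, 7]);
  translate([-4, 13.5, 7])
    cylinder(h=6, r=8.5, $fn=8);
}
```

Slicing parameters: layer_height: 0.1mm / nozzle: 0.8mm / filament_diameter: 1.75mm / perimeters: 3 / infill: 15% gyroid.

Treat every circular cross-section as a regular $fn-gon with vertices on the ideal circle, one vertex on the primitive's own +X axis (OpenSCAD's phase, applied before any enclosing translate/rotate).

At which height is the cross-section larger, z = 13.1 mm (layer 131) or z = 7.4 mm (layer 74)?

layer 74 (z = 7.4 mm)

Layer 131 (z = 13.1): the cube is present — its section is the full 19×27 rectangle (area 513.00 mm²); the 22.5×14 cube at (-1.5, -4) contributes its full rectangle (area 315.00 mm²); the cylinder at (-4, 13.5) is not intersected at this z (z outside [7, 13]); Taking the first minus the rest: starting from the 19×27 cube (513.00 mm²), the 22.5×14 cube at (-1.5, -4) partially overlaps it — only the 190.00 mm² overlap (of its 315.00 mm²) is removed, clipping the outline — area = 323.00 mm². So its area = 323.00 mm². Layer 74 (z = 7.4): the cube (footprint 19×27) is included at this height (area 513.00 mm²); the cube at (-1.5, -4) is not intersected at this z (z outside [7.5, 14.5]); the r=8.5 cylinder at (-4, 13.5) gives a regular 8-gon of circumradius 8.5 (constant along its height) (area = (8/2)·8.500²·sin(360°/8) = 204.35 mm²); Taking the first minus the rest: starting from the 19×27 cube (513.00 mm²), the r=8.5 cylinder at (-4, 13.5) partially overlaps it — only the 40.80 mm² overlap (of its 204.35 mm²) is removed, clipping the outline — area = 472.20 mm². So its area = 472.20 mm². Layer 74 is larger (472.20 vs 323.00 mm²).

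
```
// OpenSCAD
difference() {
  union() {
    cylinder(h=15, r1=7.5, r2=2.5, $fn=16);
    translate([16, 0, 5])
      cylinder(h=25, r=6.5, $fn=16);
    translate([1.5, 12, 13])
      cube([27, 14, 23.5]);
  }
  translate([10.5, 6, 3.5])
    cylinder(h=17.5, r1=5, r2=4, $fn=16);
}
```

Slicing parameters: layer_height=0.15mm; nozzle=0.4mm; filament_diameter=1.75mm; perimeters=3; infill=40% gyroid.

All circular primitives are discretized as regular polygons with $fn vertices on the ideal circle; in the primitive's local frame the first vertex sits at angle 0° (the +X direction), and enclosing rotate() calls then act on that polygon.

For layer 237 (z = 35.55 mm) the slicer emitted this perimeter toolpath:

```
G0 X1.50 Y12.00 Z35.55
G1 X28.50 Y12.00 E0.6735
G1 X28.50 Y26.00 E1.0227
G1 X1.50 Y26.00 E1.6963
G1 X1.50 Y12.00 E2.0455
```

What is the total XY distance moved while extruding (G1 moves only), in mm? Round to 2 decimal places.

82.00 mm

Sum the Euclidean lengths of each G1 segment: total = 82.00 mm.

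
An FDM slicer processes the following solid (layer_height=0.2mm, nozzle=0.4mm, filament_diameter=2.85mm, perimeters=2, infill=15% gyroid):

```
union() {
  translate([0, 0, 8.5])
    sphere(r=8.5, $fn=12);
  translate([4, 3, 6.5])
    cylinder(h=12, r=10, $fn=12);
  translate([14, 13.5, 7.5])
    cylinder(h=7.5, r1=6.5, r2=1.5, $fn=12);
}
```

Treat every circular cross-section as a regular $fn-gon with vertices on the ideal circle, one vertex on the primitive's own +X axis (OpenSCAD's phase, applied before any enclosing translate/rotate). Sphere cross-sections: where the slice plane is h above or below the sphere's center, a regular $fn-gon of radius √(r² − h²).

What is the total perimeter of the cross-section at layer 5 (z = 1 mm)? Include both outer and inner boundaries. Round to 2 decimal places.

24.85 mm

At z = 1 mm: the r=8.5 sphere slices to a regular 12-gon of circumradius 4.000 (√(r²−h²) with h=7.5 from center) (perimeter = 2·12·4.000·sin(180°/12) = 24.85 mm); the cylinder at (4, 3) is absent (z outside [6.5, 18.5]); the cone at (14, 13.5) does not reach this height (z outside [7.5, 15]); Taking the union: only the r=8.5 sphere is present, so the union is just that shape — boundary = 24.85 mm. Overall, the cross-section is a single solid region. Total boundary length (outer) = 24.85 mm.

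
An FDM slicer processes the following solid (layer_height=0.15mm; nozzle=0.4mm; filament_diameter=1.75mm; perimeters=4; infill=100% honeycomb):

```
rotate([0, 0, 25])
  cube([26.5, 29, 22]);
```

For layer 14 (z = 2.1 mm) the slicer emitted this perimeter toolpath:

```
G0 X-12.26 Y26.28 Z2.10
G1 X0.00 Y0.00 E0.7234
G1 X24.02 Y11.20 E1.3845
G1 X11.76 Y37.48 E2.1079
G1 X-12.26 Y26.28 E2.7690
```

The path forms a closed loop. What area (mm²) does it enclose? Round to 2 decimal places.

Apply the shoelace formula to the sequence of (X, Y) vertices; enclosed area = 768.56 mm².

768.56 mm²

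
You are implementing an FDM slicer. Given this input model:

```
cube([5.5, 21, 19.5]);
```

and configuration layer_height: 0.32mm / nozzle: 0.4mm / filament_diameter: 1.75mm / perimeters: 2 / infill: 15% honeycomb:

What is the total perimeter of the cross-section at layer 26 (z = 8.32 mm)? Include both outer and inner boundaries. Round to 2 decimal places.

At z = 8.32 mm: the 5.5×21 cube contributes its full rectangle (perimeter 53.00 mm). Overall, the cross-section is a single solid region. Total boundary length (outer) = 53.00 mm.

53.00 mm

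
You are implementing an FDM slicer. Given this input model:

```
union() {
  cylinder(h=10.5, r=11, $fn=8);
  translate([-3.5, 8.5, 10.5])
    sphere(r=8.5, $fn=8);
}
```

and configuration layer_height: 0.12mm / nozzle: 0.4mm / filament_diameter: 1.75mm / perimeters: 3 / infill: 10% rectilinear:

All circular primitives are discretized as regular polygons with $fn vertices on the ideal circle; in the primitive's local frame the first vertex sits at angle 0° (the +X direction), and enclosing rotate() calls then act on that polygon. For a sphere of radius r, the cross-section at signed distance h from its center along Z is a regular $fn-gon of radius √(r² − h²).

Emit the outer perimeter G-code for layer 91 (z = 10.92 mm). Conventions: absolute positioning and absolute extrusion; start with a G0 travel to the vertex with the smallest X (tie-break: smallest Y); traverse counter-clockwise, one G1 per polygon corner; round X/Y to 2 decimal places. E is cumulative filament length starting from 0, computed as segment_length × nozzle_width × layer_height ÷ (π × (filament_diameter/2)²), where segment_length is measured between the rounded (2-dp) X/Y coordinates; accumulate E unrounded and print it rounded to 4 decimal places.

At z = 10.92 mm: the cylinder does not reach this height (z outside [0, 10.5]); the sphere at (-3.5, 8.5): section is a regular 8-gon, circumradius = √(r²−h²) = √(8.5²−0.42²) = 8.490; Combining (union): only the r=8.5 sphere at (-3.5, 8.5) is present, so the union is just that shape — 1 connected region. The outline is a single polygon with 8 vertices. Extrusion per mm of travel: 0.4 × 0.12 / (π × 0.875²) = 0.019956. Accumulating E over each segment gives final E = 1.0371.

G0 X-11.99 Y8.50 Z10.92
G1 X-9.50 Y2.50 E0.1296
G1 X-3.50 Y0.01 E0.2593
G1 X2.50 Y2.50 E0.3889
G1 X4.99 Y8.50 E0.5186
G1 X2.50 Y14.50 E0.6482
G1 X-3.50 Y16.99 E0.7778
G1 X-9.50 Y14.50 E0.9075
G1 X-11.99 Y8.50 E1.0371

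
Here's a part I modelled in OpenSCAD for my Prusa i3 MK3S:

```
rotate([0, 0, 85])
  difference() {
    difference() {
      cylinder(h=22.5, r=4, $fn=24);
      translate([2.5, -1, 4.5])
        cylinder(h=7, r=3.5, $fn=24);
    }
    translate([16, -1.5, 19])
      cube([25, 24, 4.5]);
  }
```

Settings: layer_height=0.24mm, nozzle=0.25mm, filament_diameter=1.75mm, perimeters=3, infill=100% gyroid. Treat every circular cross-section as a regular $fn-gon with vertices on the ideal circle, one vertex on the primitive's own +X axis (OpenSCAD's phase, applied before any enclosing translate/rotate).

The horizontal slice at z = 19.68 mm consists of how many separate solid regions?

At z = 19.68 mm: the r=4 cylinder contributes a regular 24-gon of circumradius 4; the cylinder at (2.5, -1) is absent (z outside [4.5, 11.5]); After the difference (first − rest): none of the subtracted shapes is present at this height, so the r=4 cylinder is unchanged — 1 connected region; the cube at (16, -1.5) (footprint 25×24) is included at this height; Subtracting the remaining from the first: starting from the result so far, the 25×24 cube at (16, -1.5) misses the remaining region (no effect) — 1 connected region; (whole slice rotated 85° about Z — lengths, areas and connectivity unchanged). The result has 1 disconnected region.

1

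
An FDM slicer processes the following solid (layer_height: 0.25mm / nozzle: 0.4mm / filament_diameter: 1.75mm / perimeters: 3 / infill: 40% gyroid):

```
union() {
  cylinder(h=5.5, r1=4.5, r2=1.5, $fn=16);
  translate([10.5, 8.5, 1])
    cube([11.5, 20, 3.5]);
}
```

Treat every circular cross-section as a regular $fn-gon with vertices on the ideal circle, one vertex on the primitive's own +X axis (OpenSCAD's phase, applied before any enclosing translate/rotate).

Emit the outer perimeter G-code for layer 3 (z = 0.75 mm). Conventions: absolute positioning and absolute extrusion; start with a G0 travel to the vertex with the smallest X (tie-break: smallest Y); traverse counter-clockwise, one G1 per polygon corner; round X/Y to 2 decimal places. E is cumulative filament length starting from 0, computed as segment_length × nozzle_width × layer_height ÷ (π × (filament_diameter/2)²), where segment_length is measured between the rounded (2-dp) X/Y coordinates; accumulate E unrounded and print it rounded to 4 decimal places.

At z = 0.75 mm: the cone: at t=0.136 of its height the radius interpolates to r₁+(r₂−r₁)t = 4.091, giving a regular 16-gon of that circumradius; the cube at (10.5, 8.5) is absent (z outside [1, 4.5]); Merging all regions: only the cone is present, so the union is just that shape — 1 connected region. The outline is a single polygon with 16 vertices. Extrusion per mm of travel: 0.4 × 0.25 / (π × 0.875²) = 0.041575. Accumulating E over each segment gives final E = 1.0618.

G0 X-4.09 Y0.00 Z0.75
G1 X-3.78 Y-1.57 E0.0665
G1 X-2.89 Y-2.89 E0.1327
G1 X-1.57 Y-3.78 E0.1989
G1 X0.00 Y-4.09 E0.2654
G1 X1.57 Y-3.78 E0.3320
G1 X2.89 Y-2.89 E0.3982
G1 X3.78 Y-1.57 E0.4644
G1 X4.09 Y0.00 E0.5309
G1 X3.78 Y1.57 E0.5974
G1 X2.89 Y2.89 E0.6636
G1 X1.57 Y3.78 E0.7298
G1 X0.00 Y4.09 E0.7963
G1 X-1.57 Y3.78 E0.8629
G1 X-2.89 Y2.89 E0.9290
G1 X-3.78 Y1.57 E0.9952
G1 X-4.09 Y0.00 E1.0618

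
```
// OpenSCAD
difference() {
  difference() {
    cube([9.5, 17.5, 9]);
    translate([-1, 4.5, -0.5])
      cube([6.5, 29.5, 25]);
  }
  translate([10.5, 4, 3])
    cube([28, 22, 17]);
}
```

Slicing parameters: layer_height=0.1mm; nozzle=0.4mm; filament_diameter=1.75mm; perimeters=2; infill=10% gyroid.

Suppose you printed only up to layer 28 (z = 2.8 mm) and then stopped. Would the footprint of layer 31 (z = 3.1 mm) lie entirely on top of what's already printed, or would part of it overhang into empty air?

Compare the two slices. At z = 2.8: the cube (footprint 9.5×17.5) is included at this height (area 166.25 mm²); the cube at (-1, 4.5) (footprint 6.5×29.5) is included at this height (area 191.75 mm²); After the difference (first − rest): starting from the 9.5×17.5 cube (166.25 mm²), the 6.5×29.5 cube at (-1, 4.5) partially overlaps it — only the 71.50 mm² overlap (of its 191.75 mm²) is removed, clipping the outline — area = 94.75 mm²; the cube at (10.5, 4) is absent (z outside [3, 20]); Taking the first minus the rest: none of the subtracted shapes is present at this height, so that combined region is unchanged — area = 94.75 mm². At z = 3.1: the cube is present — its section is the full 9.5×17.5 rectangle (area 166.25 mm²); the cube at (-1, 4.5) is present — its section is the full 6.5×29.5 rectangle (area 191.75 mm²); Taking the first minus the rest: starting from the 9.5×17.5 cube (166.25 mm²), the 6.5×29.5 cube at (-1, 4.5) partially overlaps it — only the 71.50 mm² overlap (of its 191.75 mm²) is removed, clipping the outline — area = 94.75 mm²; the cube at (10.5, 4) is present — its section is the full 28×22 rectangle (area 616.00 mm²); Subtracting the remaining from the first: starting from that combined region (94.75 mm²), the 28×22 cube at (10.5, 4) misses the remaining region (no effect) — area = 94.75 mm². Checking containment: the cross-section at z = 3.1 is a subset of the cross-section at z = 2.8.

entirely on top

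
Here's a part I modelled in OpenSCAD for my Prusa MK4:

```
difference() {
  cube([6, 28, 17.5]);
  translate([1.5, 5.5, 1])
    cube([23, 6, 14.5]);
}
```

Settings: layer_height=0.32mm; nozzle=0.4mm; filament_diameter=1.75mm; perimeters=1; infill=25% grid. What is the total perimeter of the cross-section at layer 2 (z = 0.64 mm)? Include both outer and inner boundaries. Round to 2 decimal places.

68.00 mm

At z = 0.64 mm: the 6×28 cube contributes its full rectangle (perimeter 68.00 mm); the cube at (1.5, 5.5) is not intersected at this z (z outside [1, 15.5]); After the difference (first − rest): none of the subtracted shapes is present at this height, so the 6×28 cube is unchanged — boundary = 68.00 mm. Overall, the cross-section is a single solid region. Total boundary length (outer) = 68.00 mm.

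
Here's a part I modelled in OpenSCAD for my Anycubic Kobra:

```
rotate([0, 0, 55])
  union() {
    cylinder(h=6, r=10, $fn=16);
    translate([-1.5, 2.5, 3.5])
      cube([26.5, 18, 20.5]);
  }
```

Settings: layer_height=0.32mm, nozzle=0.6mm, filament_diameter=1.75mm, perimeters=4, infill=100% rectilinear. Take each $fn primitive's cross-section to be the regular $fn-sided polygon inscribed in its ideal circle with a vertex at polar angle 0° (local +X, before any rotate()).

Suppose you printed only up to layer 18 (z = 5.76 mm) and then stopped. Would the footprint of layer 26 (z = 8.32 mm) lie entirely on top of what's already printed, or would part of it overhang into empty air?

entirely on top

Compare the two slices. At z = 5.76: the r=10 cylinder contributes a regular 16-gon of circumradius 10 (area = (16/2)·10.000²·sin(360°/16) = 306.15 mm²); the 26.5×18 cube at (-1.5, 2.5) contributes its full rectangle (area 477.00 mm²); Combining (union): the regions partially overlap — summed areas 783.15 mm² minus the doubly-counted overlap 63.18 mm² gives 719.96 mm² — area = 719.96 mm²; (whole slice rotated 55° about Z — lengths, areas and connectivity unchanged). At z = 8.32: the cylinder does not reach this height (z outside [0, 6]); the cube at (-1.5, 2.5) is present — its section is the full 26.5×18 rectangle (area 477.00 mm²); Merging all regions: only the 26.5×18 cube at (-1.5, 2.5) is present, so the union is just that shape — area = 477.00 mm²; (rotated 55° about Z; rotation is an isometry so areas/perimeters/island counts are preserved). Checking containment: the cross-section at z = 8.32 is a subset of the cross-section at z = 5.76.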